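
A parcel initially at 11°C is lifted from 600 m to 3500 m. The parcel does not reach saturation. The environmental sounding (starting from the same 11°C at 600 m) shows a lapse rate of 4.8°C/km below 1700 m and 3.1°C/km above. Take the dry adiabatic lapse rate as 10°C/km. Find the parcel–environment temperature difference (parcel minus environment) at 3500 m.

-18.14°C (parcel cooler than environment)

Parcel:
  From 600 m to 3500 m (dry): cools by 10 × 2.9 = 29°C, giving -18°C.
Environment:
  From 600 m to 1700 m (environment, lower layer): cools by 4.8 × 1.1 = 5.28°C, giving 5.72°C.
  From 1700 m to 3500 m (environment, upper layer): cools by 3.1 × 1.8 = 5.58°C, giving 0.14°C.
T_parcel − T_env = -18 − 0.14 = -18.14°C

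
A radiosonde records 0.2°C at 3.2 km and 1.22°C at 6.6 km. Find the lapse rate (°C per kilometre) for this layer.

-0.3°C/km

Γ = −ΔT/Δz = (0.2 − 1.22) / (6600 − 3200) m
  = -1.02°C / 3.4 km = -0.3°C/km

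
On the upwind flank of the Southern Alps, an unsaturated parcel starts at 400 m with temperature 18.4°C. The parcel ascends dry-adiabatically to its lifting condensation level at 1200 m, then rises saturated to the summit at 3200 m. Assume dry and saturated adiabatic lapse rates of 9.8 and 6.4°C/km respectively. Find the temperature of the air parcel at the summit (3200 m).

-2.24°C

400–1200 m, dry: Δz = 0.8 km ⇒ ΔT = -7.84°C; T = 10.56°C
1200–3200 m, saturated: Δz = 2 km ⇒ ΔT = -12.8°C; T = -2.24°C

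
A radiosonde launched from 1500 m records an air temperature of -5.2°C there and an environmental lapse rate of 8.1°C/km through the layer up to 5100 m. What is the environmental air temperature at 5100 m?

-34.36°C

1500–5100 m, environmental: Δz = 3.6 km ⇒ ΔT = -29.16°C; T = -34.36°C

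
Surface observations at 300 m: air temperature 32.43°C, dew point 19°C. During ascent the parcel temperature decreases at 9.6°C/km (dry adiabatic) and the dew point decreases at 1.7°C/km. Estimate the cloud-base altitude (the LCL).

T and T_d converge at 9.6 − 1.7 = 7.9°C per km
Height above start = (32.43 − 19) / 7.9 = 1.7 km
LCL altitude = 300 m + 1700 m = 2000 m

2000 m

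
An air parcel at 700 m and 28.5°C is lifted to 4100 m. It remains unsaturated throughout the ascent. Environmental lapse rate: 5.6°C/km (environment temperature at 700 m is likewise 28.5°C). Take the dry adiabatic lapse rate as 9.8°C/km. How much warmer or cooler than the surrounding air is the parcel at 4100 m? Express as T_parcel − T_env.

Parcel:
  700–4100 m, dry: Δz = 3.4 km ⇒ ΔT = -33.32°C; T = -4.82°C
Environment:
  700–4100 m, environment: Δz = 3.4 km ⇒ ΔT = -19.04°C; T = 9.46°C
T_parcel − T_env = -4.82 − 9.46 = -14.28°C

-14.28°C (parcel cooler than environment)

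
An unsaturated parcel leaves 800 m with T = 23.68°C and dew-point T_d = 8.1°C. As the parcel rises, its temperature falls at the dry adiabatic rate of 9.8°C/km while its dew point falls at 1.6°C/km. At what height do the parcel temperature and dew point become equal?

T and T_d converge at 9.8 − 1.6 = 8.2°C per km
Height above start = (23.68 − 8.1) / 8.2 = 1.9 km
LCL altitude = 800 m + 1900 m = 2700 m

2700 m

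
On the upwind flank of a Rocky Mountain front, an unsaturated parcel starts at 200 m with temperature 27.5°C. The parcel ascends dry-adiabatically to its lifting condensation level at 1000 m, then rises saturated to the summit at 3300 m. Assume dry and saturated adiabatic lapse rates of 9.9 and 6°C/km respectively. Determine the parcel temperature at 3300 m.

200–1000 m, dry: Δz = 0.8 km ⇒ ΔT = -7.92°C; T = 19.58°C
1000–3300 m, saturated: Δz = 2.3 km ⇒ ΔT = -13.8°C; T = 5.78°C

5.78°C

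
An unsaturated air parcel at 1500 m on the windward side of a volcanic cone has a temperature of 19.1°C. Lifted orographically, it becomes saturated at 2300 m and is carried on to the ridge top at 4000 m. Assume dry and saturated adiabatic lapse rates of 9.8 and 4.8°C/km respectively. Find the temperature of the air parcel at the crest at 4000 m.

From 1500 m to 2300 m (dry): cools by 9.8 × 0.8 = 7.84°C, giving 11.26°C.
From 2300 m to 4000 m (saturated): cools by 4.8 × 1.7 = 8.16°C, giving 3.1°C.

3.1°C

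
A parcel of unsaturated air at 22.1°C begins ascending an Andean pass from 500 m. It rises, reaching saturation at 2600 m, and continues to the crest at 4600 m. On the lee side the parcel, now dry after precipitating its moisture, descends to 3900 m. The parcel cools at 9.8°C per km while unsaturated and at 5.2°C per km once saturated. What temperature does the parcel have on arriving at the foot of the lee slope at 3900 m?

-2.02°C

500–2600 m, dry: Δz = 2.1 km ⇒ ΔT = -20.58°C; T = 1.52°C
2600–4600 m, saturated: Δz = 2 km ⇒ ΔT = -10.4°C; T = -8.88°C
4600–3900 m, dry descent: Δz = 0.7 km ⇒ ΔT = +6.86°C; T = -2.02°C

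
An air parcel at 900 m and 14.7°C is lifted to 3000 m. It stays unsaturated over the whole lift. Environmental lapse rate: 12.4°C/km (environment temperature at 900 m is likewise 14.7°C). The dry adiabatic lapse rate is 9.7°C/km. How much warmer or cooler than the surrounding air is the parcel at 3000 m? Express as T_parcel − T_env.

Parcel:
  900–3000 m, dry: Δz = 2.1 km ⇒ ΔT = -20.37°C; T = -5.67°C
Environment:
  900–3000 m, environment: Δz = 2.1 km ⇒ ΔT = -26.04°C; T = -11.34°C
T_parcel − T_env = -5.67 − (-11.34) = +5.67°C

+5.67°C (parcel warmer than environment)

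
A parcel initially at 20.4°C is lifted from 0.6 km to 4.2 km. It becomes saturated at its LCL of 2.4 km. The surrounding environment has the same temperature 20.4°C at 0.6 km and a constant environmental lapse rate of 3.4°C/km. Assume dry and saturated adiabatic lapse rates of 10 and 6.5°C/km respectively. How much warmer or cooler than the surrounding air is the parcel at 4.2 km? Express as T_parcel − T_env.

Parcel:
  600–2400 m, dry: Δz = 1.8 km ⇒ ΔT = -18°C; T = 2.4°C
  2400–4200 m, saturated: Δz = 1.8 km ⇒ ΔT = -11.7°C; T = -9.3°C
Environment:
  600–4200 m, environment: Δz = 3.6 km ⇒ ΔT = -12.24°C; T = 8.16°C
T_parcel − T_env = -9.3 − 8.16 = -17.46°C

-17.46°C (parcel cooler than environment)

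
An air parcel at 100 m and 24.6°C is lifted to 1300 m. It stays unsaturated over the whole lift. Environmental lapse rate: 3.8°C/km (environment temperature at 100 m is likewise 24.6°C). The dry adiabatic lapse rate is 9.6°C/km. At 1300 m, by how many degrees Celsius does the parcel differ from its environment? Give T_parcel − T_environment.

Parcel:
  100–1300 m, dry: Δz = 1.2 km ⇒ ΔT = -11.52°C; T = 13.08°C
Environment:
  100–1300 m, environment: Δz = 1.2 km ⇒ ΔT = -4.56°C; T = 20.04°C
T_parcel − T_env = 13.08 − 20.04 = -6.96°C

-6.96°C (parcel cooler than environment)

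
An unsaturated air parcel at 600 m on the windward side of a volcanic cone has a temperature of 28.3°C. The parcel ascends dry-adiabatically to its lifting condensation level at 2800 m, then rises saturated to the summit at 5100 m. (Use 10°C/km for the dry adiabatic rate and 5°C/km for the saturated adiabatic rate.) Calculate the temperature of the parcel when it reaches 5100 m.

Dry to 2800 m: -10 × 2.2 km = -22°C, so T = 6.3°C.
Saturated to 5100 m: -5 × 2.3 km = -11.5°C, so T = -5.2°C.

-5.2°C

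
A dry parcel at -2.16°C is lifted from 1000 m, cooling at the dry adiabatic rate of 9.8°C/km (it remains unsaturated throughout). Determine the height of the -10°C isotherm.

Height above start = (-2.16 − (-10)) / 9.8 = 0.8 km
Altitude = 1000 m + 800 m = 1800 m

1800 m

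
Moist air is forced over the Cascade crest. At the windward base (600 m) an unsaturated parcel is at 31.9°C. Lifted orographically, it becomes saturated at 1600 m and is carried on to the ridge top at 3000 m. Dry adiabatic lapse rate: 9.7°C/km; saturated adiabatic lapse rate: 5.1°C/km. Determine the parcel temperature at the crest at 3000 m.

15.06°C

From 600 m to 1600 m (dry): cools by 9.7 × 1 = 9.7°C, giving 22.2°C.
From 1600 m to 3000 m (saturated): cools by 5.1 × 1.4 = 7.14°C, giving 15.06°C.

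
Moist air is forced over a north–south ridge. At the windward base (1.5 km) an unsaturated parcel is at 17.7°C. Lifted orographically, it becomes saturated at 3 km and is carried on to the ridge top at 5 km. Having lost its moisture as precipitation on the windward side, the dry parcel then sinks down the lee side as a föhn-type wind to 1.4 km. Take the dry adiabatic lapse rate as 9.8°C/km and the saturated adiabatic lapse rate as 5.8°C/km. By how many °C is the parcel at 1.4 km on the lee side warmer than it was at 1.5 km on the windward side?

+8.98°C

1500 → 3000 m (dry, 9.8°C/km): ΔT = -9.8 × 1.5 = -14.7°C → T = 3°C
3000 → 5000 m (saturated, 5.8°C/km): ΔT = -5.8 × 2 = -11.6°C → T = -8.6°C
5000 → 1400 m (dry descent, 9.8°C/km): ΔT = +9.8 × 3.6 = +35.28°C → T = 26.68°C
Net change vs windward start: 26.68 − 17.7 = +8.98°C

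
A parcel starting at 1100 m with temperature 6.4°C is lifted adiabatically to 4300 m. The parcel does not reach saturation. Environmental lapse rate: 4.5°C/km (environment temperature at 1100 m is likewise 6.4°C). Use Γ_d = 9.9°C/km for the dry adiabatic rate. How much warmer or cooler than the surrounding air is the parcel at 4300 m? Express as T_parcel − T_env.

-17.28°C (parcel cooler than environment)

Parcel:
  1100 → 4300 m (dry, 9.9°C/km): ΔT = -9.9 × 3.2 = -31.68°C → T = -25.28°C
Environment:
  1100 → 4300 m (environment, 4.5°C/km): ΔT = -4.5 × 3.2 = -14.4°C → T = -8°C
T_parcel − T_env = -25.28 − (-8) = -17.28°C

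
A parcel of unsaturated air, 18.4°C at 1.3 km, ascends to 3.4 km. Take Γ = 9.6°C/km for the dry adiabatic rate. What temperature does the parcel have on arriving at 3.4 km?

From 1300 m to 3400 m (dry adiabatic): cools by 9.6 × 2.1 = 20.16°C, giving -1.76°C.

-1.76°C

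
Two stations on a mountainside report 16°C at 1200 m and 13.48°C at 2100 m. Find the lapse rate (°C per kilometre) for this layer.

Γ = −ΔT/Δz = (16 − 13.48) / (2100 − 1200) m
  = 2.52°C / 0.9 km = 2.8°C/km

2.8°C/km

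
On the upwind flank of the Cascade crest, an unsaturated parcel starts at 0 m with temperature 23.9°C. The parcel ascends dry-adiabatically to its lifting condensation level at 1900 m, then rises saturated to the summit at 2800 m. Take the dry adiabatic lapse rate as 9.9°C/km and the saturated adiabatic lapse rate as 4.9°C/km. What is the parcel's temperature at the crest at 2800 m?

0.68°C

Dry to 1900 m: -9.9 × 1.9 km = -18.81°C, so T = 5.09°C.
Saturated to 2800 m: -4.9 × 0.9 km = -4.41°C, so T = 0.68°C.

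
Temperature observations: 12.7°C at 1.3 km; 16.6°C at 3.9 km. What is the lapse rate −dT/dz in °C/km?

Γ = −ΔT/Δz = (12.7 − 16.6) / (3900 − 1300) m
  = -3.9°C / 2.6 km = -1.5°C/km

-1.5°C/km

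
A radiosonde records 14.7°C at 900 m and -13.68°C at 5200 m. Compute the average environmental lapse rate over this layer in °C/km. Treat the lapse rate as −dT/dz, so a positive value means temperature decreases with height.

6.6°C/km

Γ = −ΔT/Δz = (14.7 − (-13.68)) / (5200 − 900) m
  = 28.38°C / 4.3 km = 6.6°C/km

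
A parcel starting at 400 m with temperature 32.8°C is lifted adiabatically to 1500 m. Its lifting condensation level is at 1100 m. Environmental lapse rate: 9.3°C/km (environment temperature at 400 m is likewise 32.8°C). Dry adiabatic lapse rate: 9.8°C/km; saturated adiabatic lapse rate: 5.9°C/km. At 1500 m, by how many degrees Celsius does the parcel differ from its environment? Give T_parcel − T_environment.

+1.01°C (parcel warmer than environment)

Parcel:
  400 → 1100 m (dry, 9.8°C/km): ΔT = -9.8 × 0.7 = -6.86°C → T = 25.94°C
  1100 → 1500 m (saturated, 5.9°C/km): ΔT = -5.9 × 0.4 = -2.36°C → T = 23.58°C
Environment:
  400 → 1500 m (environment, 9.3°C/km): ΔT = -9.3 × 1.1 = -10.23°C → T = 22.57°C
T_parcel − T_env = 23.58 − 22.57 = +1.01°C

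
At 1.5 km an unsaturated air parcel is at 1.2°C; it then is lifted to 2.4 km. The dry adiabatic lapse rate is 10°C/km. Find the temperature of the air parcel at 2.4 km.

1500–2400 m, dry adiabatic: Δz = 0.9 km ⇒ ΔT = -9°C; T = -7.8°C

-7.8°C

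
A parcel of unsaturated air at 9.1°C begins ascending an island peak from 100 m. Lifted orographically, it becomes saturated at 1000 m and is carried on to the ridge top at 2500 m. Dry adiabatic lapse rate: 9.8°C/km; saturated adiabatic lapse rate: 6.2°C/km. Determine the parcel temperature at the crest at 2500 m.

Dry to 1000 m: -9.8 × 0.9 km = -8.82°C, so T = 0.28°C.
Saturated to 2500 m: -6.2 × 1.5 km = -9.3°C, so T = -9.02°C.

-9.02°C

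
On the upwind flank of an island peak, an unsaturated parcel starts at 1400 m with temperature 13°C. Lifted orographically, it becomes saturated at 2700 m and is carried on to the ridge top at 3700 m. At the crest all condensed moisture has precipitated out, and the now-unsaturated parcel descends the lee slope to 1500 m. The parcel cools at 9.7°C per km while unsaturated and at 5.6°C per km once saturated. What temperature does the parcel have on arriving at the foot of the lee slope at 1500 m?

16.13°C

1400–2700 m, dry: Δz = 1.3 km ⇒ ΔT = -12.61°C; T = 0.39°C
2700–3700 m, saturated: Δz = 1 km ⇒ ΔT = -5.6°C; T = -5.21°C
3700–1500 m, dry descent: Δz = 2.2 km ⇒ ΔT = +21.34°C; T = 16.13°C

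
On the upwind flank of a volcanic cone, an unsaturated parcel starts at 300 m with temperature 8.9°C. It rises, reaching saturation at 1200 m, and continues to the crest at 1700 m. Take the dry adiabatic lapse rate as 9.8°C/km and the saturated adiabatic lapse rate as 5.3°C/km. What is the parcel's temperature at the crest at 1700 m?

300–1200 m, dry: Δz = 0.9 km ⇒ ΔT = -8.82°C; T = 0.08°C
1200–1700 m, saturated: Δz = 0.5 km ⇒ ΔT = -2.65°C; T = -2.57°C

-2.57°C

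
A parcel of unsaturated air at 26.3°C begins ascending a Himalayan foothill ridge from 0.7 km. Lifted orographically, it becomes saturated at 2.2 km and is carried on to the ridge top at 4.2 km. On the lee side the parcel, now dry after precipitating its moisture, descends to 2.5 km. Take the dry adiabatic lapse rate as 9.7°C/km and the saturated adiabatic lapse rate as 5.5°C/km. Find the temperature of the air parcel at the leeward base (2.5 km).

17.24°C

700 → 2200 m (dry, 9.7°C/km): ΔT = -9.7 × 1.5 = -14.55°C → T = 11.75°C
2200 → 4200 m (saturated, 5.5°C/km): ΔT = -5.5 × 2 = -11°C → T = 0.75°C
4200 → 2500 m (dry descent, 9.7°C/km): ΔT = +9.7 × 1.7 = +16.49°C → T = 17.24°C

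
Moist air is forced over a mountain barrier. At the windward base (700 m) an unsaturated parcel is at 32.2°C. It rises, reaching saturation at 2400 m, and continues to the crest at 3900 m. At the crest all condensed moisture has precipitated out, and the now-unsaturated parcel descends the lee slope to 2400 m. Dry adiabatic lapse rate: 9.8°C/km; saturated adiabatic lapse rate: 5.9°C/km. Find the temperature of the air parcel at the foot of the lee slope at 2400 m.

Dry to 2400 m: -9.8 × 1.7 km = -16.66°C, so T = 15.54°C.
Saturated to 3900 m: -5.9 × 1.5 km = -8.85°C, so T = 6.69°C.
Dry descent to 2400 m: +9.8 × 1.5 km = +14.7°C, so T = 21.39°C.

21.39°C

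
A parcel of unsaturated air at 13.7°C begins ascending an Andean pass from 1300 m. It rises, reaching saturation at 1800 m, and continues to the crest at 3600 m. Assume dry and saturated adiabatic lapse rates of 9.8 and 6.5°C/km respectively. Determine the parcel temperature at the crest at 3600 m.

Dry to 1800 m: -9.8 × 0.5 km = -4.9°C, so T = 8.8°C.
Saturated to 3600 m: -6.5 × 1.8 km = -11.7°C, so T = -2.9°C.

-2.9°C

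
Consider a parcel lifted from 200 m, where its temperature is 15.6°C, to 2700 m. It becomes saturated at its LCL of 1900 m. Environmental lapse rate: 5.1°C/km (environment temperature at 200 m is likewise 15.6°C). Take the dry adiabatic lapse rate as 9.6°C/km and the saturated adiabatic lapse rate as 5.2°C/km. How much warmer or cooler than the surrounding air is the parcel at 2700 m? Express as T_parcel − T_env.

-7.73°C (parcel cooler than environment)

Parcel:
  From 200 m to 1900 m (dry): cools by 9.6 × 1.7 = 16.32°C, giving -0.72°C.
  From 1900 m to 2700 m (saturated): cools by 5.2 × 0.8 = 4.16°C, giving -4.88°C.
Environment:
  From 200 m to 2700 m (environment): cools by 5.1 × 2.5 = 12.75°C, giving 2.85°C.
T_parcel − T_env = -4.88 − 2.85 = -7.73°C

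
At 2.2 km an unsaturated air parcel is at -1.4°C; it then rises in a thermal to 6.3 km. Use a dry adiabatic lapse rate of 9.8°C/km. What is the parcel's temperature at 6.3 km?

2200–6300 m, dry adiabatic: Δz = 4.1 km ⇒ ΔT = -40.18°C; T = -41.58°C

-41.58°C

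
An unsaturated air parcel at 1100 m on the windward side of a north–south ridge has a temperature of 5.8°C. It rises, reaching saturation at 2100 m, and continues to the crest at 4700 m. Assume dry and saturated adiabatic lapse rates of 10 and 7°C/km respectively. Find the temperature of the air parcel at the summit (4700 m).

-22.4°C

1100 → 2100 m (dry, 10°C/km): ΔT = -10 × 1 = -10°C → T = -4.2°C
2100 → 4700 m (saturated, 7°C/km): ΔT = -7 × 2.6 = -18.2°C → T = -22.4°C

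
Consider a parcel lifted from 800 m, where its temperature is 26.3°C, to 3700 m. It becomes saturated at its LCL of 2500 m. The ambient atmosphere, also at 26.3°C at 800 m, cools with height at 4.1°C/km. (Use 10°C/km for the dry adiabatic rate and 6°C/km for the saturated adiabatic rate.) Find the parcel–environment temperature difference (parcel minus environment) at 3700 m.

-12.31°C (parcel cooler than environment)

Parcel:
  800–2500 m, dry: Δz = 1.7 km ⇒ ΔT = -17°C; T = 9.3°C
  2500–3700 m, saturated: Δz = 1.2 km ⇒ ΔT = -7.2°C; T = 2.1°C
Environment:
  800–3700 m, environment: Δz = 2.9 km ⇒ ΔT = -11.89°C; T = 14.41°C
T_parcel − T_env = 2.1 − 14.41 = -12.31°C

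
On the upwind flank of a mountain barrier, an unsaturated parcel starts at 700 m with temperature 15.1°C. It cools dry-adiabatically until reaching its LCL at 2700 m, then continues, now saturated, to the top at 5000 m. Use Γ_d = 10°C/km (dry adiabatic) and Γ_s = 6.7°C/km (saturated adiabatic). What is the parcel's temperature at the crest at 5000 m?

Dry to 2700 m: -10 × 2 km = -20°C, so T = -4.9°C.
Saturated to 5000 m: -6.7 × 2.3 km = -15.41°C, so T = -20.31°C.

-20.31°C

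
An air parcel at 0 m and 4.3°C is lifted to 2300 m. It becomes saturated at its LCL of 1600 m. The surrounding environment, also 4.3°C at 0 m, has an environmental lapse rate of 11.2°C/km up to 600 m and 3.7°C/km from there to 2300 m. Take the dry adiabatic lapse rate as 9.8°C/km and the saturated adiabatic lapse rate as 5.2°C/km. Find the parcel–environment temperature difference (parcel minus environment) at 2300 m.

-6.31°C (parcel cooler than environment)

Parcel:
  0–1600 m, dry: Δz = 1.6 km ⇒ ΔT = -15.68°C; T = -11.38°C
  1600–2300 m, saturated: Δz = 0.7 km ⇒ ΔT = -3.64°C; T = -15.02°C
Environment:
  0–600 m, environment, lower layer: Δz = 0.6 km ⇒ ΔT = -6.72°C; T = -2.42°C
  600–2300 m, environment, upper layer: Δz = 1.7 km ⇒ ΔT = -6.29°C; T = -8.71°C
T_parcel − T_env = -15.02 − (-8.71) = -6.31°C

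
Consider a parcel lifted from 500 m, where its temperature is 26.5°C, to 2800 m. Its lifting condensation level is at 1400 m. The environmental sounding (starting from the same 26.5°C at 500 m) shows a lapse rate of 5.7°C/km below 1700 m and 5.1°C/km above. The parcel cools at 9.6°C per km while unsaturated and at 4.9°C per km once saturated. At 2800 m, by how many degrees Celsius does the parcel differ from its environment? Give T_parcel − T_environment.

-3.05°C (parcel cooler than environment)

Parcel:
  500–1400 m, dry: Δz = 0.9 km ⇒ ΔT = -8.64°C; T = 17.86°C
  1400–2800 m, saturated: Δz = 1.4 km ⇒ ΔT = -6.86°C; T = 11°C
Environment:
  500–1700 m, environment, lower layer: Δz = 1.2 km ⇒ ΔT = -6.84°C; T = 19.66°C
  1700–2800 m, environment, upper layer: Δz = 1.1 km ⇒ ΔT = -5.61°C; T = 14.05°C
T_parcel − T_env = 11 − 14.05 = -3.05°C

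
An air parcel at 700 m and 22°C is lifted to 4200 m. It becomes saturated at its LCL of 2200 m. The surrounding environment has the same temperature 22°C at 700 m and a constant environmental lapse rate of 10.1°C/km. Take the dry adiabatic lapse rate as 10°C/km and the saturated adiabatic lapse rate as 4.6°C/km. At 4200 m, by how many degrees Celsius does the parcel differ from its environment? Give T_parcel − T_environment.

Parcel:
  700–2200 m, dry: Δz = 1.5 km ⇒ ΔT = -15°C; T = 7°C
  2200–4200 m, saturated: Δz = 2 km ⇒ ΔT = -9.2°C; T = -2.2°C
Environment:
  700–4200 m, environment: Δz = 3.5 km ⇒ ΔT = -35.35°C; T = -13.35°C
T_parcel − T_env = -2.2 − (-13.35) = +11.15°C

+11.15°C (parcel warmer than environment)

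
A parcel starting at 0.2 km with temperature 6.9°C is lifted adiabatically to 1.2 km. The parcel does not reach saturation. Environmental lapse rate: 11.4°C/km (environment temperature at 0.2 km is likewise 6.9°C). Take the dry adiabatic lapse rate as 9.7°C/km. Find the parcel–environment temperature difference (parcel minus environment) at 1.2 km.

+1.7°C (parcel warmer than environment)

Parcel:
  From 200 m to 1200 m (dry): cools by 9.7 × 1 = 9.7°C, giving -2.8°C.
Environment:
  From 200 m to 1200 m (environment): cools by 11.4 × 1 = 11.4°C, giving -4.5°C.
T_parcel − T_env = -2.8 − (-4.5) = +1.7°C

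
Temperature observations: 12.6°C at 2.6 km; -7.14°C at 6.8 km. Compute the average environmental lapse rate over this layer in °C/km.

Γ = −ΔT/Δz = (12.6 − (-7.14)) / (6800 − 2600) m
  = 19.74°C / 4.2 km = 4.7°C/km

4.7°C/km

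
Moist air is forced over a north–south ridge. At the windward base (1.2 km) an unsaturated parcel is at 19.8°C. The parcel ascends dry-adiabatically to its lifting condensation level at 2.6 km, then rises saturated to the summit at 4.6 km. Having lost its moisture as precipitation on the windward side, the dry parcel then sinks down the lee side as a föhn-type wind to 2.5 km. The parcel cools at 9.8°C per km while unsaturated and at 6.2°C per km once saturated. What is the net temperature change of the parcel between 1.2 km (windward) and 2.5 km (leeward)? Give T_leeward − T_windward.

From 1200 m to 2600 m (dry): cools by 9.8 × 1.4 = 13.72°C, giving 6.08°C.
From 2600 m to 4600 m (saturated): cools by 6.2 × 2 = 12.4°C, giving -6.32°C.
From 4600 m to 2500 m (dry descent): warms by 9.8 × 2.1 = 20.58°C, giving 14.26°C.
Net change vs windward start: 14.26 − 19.8 = -5.54°C

-5.54°C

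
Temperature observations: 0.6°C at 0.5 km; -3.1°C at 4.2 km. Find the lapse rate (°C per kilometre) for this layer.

Γ = −ΔT/Δz = (0.6 − (-3.1)) / (4200 − 500) m
  = 3.7°C / 3.7 km = 1°C/km

1°C/km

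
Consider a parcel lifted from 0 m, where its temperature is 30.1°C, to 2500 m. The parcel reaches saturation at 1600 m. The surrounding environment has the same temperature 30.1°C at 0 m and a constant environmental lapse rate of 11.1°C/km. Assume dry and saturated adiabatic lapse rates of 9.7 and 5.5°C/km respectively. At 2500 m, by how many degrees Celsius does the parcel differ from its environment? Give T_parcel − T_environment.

+7.28°C (parcel warmer than environment)

Parcel:
  From 0 m to 1600 m (dry): cools by 9.7 × 1.6 = 15.52°C, giving 14.58°C.
  From 1600 m to 2500 m (saturated): cools by 5.5 × 0.9 = 4.95°C, giving 9.63°C.
Environment:
  From 0 m to 2500 m (environment): cools by 11.1 × 2.5 = 27.75°C, giving 2.35°C.
T_parcel − T_env = 9.63 − 2.35 = +7.28°C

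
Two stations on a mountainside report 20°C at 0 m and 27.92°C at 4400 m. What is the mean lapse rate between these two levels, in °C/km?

-1.8°C/km

Γ = −ΔT/Δz = (20 − 27.92) / (4400 − 0) m
  = -7.92°C / 4.4 km = -1.8°C/km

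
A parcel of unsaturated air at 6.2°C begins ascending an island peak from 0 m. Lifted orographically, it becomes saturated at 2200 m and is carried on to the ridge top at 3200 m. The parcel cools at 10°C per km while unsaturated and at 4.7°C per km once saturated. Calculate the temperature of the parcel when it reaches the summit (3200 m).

-20.5°C

0–2200 m, dry: Δz = 2.2 km ⇒ ΔT = -22°C; T = -15.8°C
2200–3200 m, saturated: Δz = 1 km ⇒ ΔT = -4.7°C; T = -20.5°C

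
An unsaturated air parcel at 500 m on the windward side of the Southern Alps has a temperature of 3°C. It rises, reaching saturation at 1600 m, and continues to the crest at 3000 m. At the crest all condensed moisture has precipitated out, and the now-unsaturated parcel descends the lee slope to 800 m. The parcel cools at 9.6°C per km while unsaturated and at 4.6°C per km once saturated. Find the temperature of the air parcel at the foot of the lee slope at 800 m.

7.12°C

From 500 m to 1600 m (dry): cools by 9.6 × 1.1 = 10.56°C, giving -7.56°C.
From 1600 m to 3000 m (saturated): cools by 4.6 × 1.4 = 6.44°C, giving -14°C.
From 3000 m to 800 m (dry descent): warms by 9.6 × 2.2 = 21.12°C, giving 7.12°C.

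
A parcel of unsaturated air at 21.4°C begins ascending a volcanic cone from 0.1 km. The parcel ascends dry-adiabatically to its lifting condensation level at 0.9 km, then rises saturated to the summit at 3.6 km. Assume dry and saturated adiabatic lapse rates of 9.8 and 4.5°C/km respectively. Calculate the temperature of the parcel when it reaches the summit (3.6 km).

1.41°C

100–900 m, dry: Δz = 0.8 km ⇒ ΔT = -7.84°C; T = 13.56°C
900–3600 m, saturated: Δz = 2.7 km ⇒ ΔT = -12.15°C; T = 1.41°C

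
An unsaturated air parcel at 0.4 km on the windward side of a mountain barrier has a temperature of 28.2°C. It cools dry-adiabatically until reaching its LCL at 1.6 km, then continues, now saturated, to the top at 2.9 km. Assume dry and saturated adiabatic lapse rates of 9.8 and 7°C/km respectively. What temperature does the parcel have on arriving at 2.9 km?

7.34°C

400–1600 m, dry: Δz = 1.2 km ⇒ ΔT = -11.76°C; T = 16.44°C
1600–2900 m, saturated: Δz = 1.3 km ⇒ ΔT = -9.1°C; T = 7.34°C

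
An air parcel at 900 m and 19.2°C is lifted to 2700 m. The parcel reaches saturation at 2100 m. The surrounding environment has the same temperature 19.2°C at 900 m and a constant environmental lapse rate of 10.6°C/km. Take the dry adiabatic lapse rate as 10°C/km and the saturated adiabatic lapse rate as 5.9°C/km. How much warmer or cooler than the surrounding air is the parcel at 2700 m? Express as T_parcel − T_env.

Parcel:
  900 → 2100 m (dry, 10°C/km): ΔT = -10 × 1.2 = -12°C → T = 7.2°C
  2100 → 2700 m (saturated, 5.9°C/km): ΔT = -5.9 × 0.6 = -3.54°C → T = 3.66°C
Environment:
  900 → 2700 m (environment, 10.6°C/km): ΔT = -10.6 × 1.8 = -19.08°C → T = 0.12°C
T_parcel − T_env = 3.66 − 0.12 = +3.54°C

+3.54°C (parcel warmer than environment)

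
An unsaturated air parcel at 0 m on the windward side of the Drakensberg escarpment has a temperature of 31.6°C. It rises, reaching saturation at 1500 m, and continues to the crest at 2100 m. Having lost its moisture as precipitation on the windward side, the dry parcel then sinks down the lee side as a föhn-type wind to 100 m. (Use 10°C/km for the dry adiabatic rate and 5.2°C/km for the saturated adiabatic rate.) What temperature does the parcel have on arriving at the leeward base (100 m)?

33.48°C

Dry to 1500 m: -10 × 1.5 km = -15°C, so T = 16.6°C.
Saturated to 2100 m: -5.2 × 0.6 km = -3.12°C, so T = 13.48°C.
Dry descent to 100 m: +10 × 2 km = +20°C, so T = 33.48°C.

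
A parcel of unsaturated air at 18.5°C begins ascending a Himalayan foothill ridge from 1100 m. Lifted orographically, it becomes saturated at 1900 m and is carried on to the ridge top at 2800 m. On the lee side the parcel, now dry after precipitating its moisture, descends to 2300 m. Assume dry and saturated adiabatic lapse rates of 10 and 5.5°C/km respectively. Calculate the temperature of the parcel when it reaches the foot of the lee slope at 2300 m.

Dry to 1900 m: -10 × 0.8 km = -8°C, so T = 10.5°C.
Saturated to 2800 m: -5.5 × 0.9 km = -4.95°C, so T = 5.55°C.
Dry descent to 2300 m: +10 × 0.5 km = +5°C, so T = 10.55°C.

10.55°C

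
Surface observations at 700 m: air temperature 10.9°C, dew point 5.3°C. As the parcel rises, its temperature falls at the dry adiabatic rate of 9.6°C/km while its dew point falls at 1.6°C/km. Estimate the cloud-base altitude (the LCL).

T and T_d converge at 9.6 − 1.6 = 8°C per km
Height above start = (10.9 − 5.3) / 8 = 0.7 km
LCL altitude = 700 m + 700 m = 1400 m

1400 m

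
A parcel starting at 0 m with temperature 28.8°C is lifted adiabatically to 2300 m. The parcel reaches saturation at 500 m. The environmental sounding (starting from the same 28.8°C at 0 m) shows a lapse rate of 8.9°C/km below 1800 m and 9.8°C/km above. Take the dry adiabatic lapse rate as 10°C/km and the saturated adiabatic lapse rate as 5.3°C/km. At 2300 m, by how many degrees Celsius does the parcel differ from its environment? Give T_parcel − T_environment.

+6.38°C (parcel warmer than environment)

Parcel:
  0–500 m, dry: Δz = 0.5 km ⇒ ΔT = -5°C; T = 23.8°C
  500–2300 m, saturated: Δz = 1.8 km ⇒ ΔT = -9.54°C; T = 14.26°C
Environment:
  0–1800 m, environment, lower layer: Δz = 1.8 km ⇒ ΔT = -16.02°C; T = 12.78°C
  1800–2300 m, environment, upper layer: Δz = 0.5 km ⇒ ΔT = -4.9°C; T = 7.88°C
T_parcel − T_env = 14.26 − 7.88 = +6.38°C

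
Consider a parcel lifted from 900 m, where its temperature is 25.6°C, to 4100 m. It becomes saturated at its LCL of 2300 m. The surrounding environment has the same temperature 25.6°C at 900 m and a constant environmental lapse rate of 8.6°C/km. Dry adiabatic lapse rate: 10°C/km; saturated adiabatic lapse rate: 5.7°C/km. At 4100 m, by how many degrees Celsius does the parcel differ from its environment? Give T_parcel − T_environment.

Parcel:
  From 900 m to 2300 m (dry): cools by 10 × 1.4 = 14°C, giving 11.6°C.
  From 2300 m to 4100 m (saturated): cools by 5.7 × 1.8 = 10.26°C, giving 1.34°C.
Environment:
  From 900 m to 4100 m (environment): cools by 8.6 × 3.2 = 27.52°C, giving -1.92°C.
T_parcel − T_env = 1.34 − (-1.92) = +3.26°C

+3.26°C (parcel warmer than environment)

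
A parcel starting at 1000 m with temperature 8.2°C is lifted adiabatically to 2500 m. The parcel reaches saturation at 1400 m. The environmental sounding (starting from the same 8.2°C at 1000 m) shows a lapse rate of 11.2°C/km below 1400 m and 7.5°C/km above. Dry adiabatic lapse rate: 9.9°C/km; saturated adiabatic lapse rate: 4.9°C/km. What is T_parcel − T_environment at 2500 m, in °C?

+3.38°C (parcel warmer than environment)

Parcel:
  From 1000 m to 1400 m (dry): cools by 9.9 × 0.4 = 3.96°C, giving 4.24°C.
  From 1400 m to 2500 m (saturated): cools by 4.9 × 1.1 = 5.39°C, giving -1.15°C.
Environment:
  From 1000 m to 1400 m (environment, lower layer): cools by 11.2 × 0.4 = 4.48°C, giving 3.72°C.
  From 1400 m to 2500 m (environment, upper layer): cools by 7.5 × 1.1 = 8.25°C, giving -4.53°C.
T_parcel − T_env = -1.15 − (-4.53) = +3.38°C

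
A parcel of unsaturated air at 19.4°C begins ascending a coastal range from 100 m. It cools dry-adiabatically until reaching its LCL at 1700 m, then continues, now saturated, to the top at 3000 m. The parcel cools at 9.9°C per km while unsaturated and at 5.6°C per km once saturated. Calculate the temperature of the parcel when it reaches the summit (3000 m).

-3.72°C

Dry to 1700 m: -9.9 × 1.6 km = -15.84°C, so T = 3.56°C.
Saturated to 3000 m: -5.6 × 1.3 km = -7.28°C, so T = -3.72°C.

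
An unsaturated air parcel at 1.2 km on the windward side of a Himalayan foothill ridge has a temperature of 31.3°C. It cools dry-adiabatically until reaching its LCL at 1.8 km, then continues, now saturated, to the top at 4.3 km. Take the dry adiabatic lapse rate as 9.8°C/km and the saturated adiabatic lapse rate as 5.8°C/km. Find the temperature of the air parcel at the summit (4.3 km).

10.92°C

1200 → 1800 m (dry, 9.8°C/km): ΔT = -9.8 × 0.6 = -5.88°C → T = 25.42°C
1800 → 4300 m (saturated, 5.8°C/km): ΔT = -5.8 × 2.5 = -14.5°C → T = 10.92°C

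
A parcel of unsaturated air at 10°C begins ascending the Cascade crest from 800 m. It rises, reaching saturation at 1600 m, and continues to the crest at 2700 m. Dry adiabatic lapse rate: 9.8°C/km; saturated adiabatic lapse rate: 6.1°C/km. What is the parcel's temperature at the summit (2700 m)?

Dry to 1600 m: -9.8 × 0.8 km = -7.84°C, so T = 2.16°C.
Saturated to 2700 m: -6.1 × 1.1 km = -6.71°C, so T = -4.55°C.

-4.55°C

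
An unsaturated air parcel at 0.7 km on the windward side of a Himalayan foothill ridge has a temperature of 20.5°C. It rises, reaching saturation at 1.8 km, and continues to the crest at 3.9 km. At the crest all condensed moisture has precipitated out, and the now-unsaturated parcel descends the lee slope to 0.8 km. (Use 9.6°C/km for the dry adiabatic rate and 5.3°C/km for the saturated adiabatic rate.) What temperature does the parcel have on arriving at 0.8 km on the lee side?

From 700 m to 1800 m (dry): cools by 9.6 × 1.1 = 10.56°C, giving 9.94°C.
From 1800 m to 3900 m (saturated): cools by 5.3 × 2.1 = 11.13°C, giving -1.19°C.
From 3900 m to 800 m (dry descent): warms by 9.6 × 3.1 = 29.76°C, giving 28.57°C.

28.57°C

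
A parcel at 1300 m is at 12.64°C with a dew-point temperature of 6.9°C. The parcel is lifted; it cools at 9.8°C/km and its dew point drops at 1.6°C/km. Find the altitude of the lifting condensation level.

2000 m

T and T_d converge at 9.8 − 1.6 = 8.2°C per km
Height above start = (12.64 − 6.9) / 8.2 = 0.7 km
LCL altitude = 1300 m + 700 m = 2000 m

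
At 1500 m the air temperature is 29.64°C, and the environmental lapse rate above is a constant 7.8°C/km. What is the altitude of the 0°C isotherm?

Height above start = (29.64 − 0) / 7.8 = 3.8 km
Altitude = 1500 m + 3800 m = 5300 m

5300 m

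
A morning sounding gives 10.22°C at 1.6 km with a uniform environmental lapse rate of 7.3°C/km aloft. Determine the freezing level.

Height above start = (10.22 − 0) / 7.3 = 1.4 km
Altitude = 1600 m + 1400 m = 3000 m

3 km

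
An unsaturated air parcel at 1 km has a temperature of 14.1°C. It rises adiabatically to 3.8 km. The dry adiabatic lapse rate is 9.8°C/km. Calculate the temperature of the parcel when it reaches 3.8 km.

-13.34°C

Dry adiabatic to 3800 m: -9.8 × 2.8 km = -27.44°C, so T = -13.34°C.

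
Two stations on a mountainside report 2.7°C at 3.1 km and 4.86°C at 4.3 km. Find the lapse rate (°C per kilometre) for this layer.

Γ = −ΔT/Δz = (2.7 − 4.86) / (4300 − 3100) m
  = -2.16°C / 1.2 km = -1.8°C/km

-1.8°C/km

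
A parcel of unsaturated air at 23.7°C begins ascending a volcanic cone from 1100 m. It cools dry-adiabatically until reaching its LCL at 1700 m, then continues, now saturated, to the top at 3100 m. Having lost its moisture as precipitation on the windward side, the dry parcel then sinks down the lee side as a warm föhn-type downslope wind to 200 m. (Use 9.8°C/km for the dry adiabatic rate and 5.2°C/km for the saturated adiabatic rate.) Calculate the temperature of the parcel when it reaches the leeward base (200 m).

1100 → 1700 m (dry, 9.8°C/km): ΔT = -9.8 × 0.6 = -5.88°C → T = 17.82°C
1700 → 3100 m (saturated, 5.2°C/km): ΔT = -5.2 × 1.4 = -7.28°C → T = 10.54°C
3100 → 200 m (dry descent, 9.8°C/km): ΔT = +9.8 × 2.9 = +28.42°C → T = 38.96°C

38.96°C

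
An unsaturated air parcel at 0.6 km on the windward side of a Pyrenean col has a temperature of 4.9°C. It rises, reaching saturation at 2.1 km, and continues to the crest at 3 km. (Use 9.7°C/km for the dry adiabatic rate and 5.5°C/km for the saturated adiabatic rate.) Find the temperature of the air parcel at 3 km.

-14.6°C

From 600 m to 2100 m (dry): cools by 9.7 × 1.5 = 14.55°C, giving -9.65°C.
From 2100 m to 3000 m (saturated): cools by 5.5 × 0.9 = 4.95°C, giving -14.6°C.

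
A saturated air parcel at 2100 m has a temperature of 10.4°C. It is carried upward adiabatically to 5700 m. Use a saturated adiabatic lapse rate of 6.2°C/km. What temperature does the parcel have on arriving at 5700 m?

From 2100 m to 5700 m (saturated adiabatic): cools by 6.2 × 3.6 = 22.32°C, giving -11.92°C.

-11.92°C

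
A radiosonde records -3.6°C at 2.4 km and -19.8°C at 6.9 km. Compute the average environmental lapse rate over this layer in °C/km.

Γ = −ΔT/Δz = (-3.6 − (-19.8)) / (6900 − 2400) m
  = 16.2°C / 4.5 km = 3.6°C/km

3.6°C/km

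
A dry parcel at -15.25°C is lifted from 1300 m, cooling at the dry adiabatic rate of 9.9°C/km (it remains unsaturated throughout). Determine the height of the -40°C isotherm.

3800 m

Height above start = (-15.25 − (-40)) / 9.9 = 2.5 km
Altitude = 1300 m + 2500 m = 3800 m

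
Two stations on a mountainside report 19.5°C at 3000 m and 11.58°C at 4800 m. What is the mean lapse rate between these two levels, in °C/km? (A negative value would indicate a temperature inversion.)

4.4°C/km

Γ = −ΔT/Δz = (19.5 − 11.58) / (4800 − 3000) m
  = 7.92°C / 1.8 km = 4.4°C/km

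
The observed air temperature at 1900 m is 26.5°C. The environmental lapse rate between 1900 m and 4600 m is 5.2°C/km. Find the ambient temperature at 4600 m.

12.46°C

Environmental to 4600 m: -5.2 × 2.7 km = -14.04°C, so T = 12.46°C.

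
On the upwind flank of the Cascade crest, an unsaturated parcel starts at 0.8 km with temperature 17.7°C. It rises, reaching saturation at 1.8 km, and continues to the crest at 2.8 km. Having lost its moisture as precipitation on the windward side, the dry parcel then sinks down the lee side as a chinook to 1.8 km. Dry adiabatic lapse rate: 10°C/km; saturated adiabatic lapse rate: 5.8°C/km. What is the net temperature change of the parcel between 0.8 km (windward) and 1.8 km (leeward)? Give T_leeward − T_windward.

-5.8°C

Dry to 1800 m: -10 × 1 km = -10°C, so T = 7.7°C.
Saturated to 2800 m: -5.8 × 1 km = -5.8°C, so T = 1.9°C.
Dry descent to 1800 m: +10 × 1 km = +10°C, so T = 11.9°C.
Net change vs windward start: 11.9 − 17.7 = -5.8°C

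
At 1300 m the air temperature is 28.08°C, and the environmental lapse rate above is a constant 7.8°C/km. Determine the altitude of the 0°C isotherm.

4900 m

Height above start = (28.08 − 0) / 7.8 = 3.6 km
Altitude = 1300 m + 3600 m = 4900 m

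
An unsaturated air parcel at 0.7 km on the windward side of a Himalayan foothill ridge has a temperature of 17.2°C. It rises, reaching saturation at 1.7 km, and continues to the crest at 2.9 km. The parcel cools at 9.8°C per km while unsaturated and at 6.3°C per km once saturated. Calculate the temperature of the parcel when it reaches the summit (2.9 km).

700 → 1700 m (dry, 9.8°C/km): ΔT = -9.8 × 1 = -9.8°C → T = 7.4°C
1700 → 2900 m (saturated, 6.3°C/km): ΔT = -6.3 × 1.2 = -7.56°C → T = -0.16°C

-0.16°C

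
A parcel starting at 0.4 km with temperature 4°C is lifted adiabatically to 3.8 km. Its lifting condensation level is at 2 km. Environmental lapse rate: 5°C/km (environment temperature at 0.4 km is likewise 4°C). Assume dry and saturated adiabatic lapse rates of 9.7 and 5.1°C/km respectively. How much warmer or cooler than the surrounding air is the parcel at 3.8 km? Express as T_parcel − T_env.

Parcel:
  From 400 m to 2000 m (dry): cools by 9.7 × 1.6 = 15.52°C, giving -11.52°C.
  From 2000 m to 3800 m (saturated): cools by 5.1 × 1.8 = 9.18°C, giving -20.7°C.
Environment:
  From 400 m to 3800 m (environment): cools by 5 × 3.4 = 17°C, giving -13°C.
T_parcel − T_env = -20.7 − (-13) = -7.7°C

-7.7°C (parcel cooler than environment)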